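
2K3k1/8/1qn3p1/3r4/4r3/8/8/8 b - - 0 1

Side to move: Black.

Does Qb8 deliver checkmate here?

yes

After Qb8: white king on c8; in check: yes, from the black queen on b8.
King squares — b7: attacked by Qb8; c7: attacked by Qb8; d7: attacked by Rd5; b8: attacked by Nc6; d8: attacked by Rd5.
White has no legal moves → checkmate.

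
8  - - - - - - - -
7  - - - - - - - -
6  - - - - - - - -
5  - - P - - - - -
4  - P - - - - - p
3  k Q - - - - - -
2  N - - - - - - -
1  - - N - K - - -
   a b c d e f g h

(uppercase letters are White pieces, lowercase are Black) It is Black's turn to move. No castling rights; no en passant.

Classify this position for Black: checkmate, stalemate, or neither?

Black to move; black king on a3.
In check: yes, from the white queen on b3.
King squares — a2: attacked by Nc1; b2: attacked by Qb3; b3: attacked by Nc1; a4: attacked by Qb3; b4: attacked by Na2.
Legal moves for Black: none.
In check with no legal moves → checkmate.

checkmate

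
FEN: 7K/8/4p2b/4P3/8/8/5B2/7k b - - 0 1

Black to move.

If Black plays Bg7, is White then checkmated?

After Bg7: white king on h8; in check: yes, from the black bishop on g7.
White has 3 legal replies: Kg8, Kh7, Kxg7.
In check but a legal move exists → not checkmate.

no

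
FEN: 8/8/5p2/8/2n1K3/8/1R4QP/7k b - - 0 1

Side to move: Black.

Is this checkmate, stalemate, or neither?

Black to move; black king on h1.
In check: yes, from the white queen on g2.
King squares — g1: attacked by Qg2; g2: attacked by Rb2; h2: attacked by Qg2.
Legal moves for Black: none.
In check with no legal moves → checkmate.

checkmate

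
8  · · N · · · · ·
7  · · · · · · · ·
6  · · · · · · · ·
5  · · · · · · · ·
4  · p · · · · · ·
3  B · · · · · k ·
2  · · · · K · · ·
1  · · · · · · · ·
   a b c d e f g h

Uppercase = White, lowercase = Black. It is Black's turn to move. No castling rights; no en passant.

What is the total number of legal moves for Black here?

Black to move; king on g3.
In check: no.
Legal moves: Kh4, Kg4, Kf4, Kh3, Kh2, Kg2, bxa3, b3.
Count: 8.

8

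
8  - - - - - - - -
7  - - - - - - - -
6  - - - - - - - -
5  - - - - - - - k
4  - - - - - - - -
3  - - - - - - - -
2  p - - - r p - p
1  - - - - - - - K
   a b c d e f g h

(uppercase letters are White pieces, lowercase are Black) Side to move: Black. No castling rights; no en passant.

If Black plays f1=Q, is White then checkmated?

yes

After f1=Q: white king on h1; in check: yes, from the black queen on f1.
King squares — g1: attacked by Qf1; g2: attacked by Qf1; h2: attacked by Re2.
White has no legal moves → checkmate.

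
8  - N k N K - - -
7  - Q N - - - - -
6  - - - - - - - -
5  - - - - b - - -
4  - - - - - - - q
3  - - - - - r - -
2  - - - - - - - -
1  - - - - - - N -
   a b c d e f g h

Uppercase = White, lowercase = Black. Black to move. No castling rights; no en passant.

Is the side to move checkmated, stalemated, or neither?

Black to move; black king on c8.
In check: yes, from the white queen on b7.
King squares — b7: attacked by Nd8; c7: attacked by Qb7; d7: attacked by Nb8; b8: attacked by Qb7; d8: attacked by Ke8.
Legal moves for Black: none.
In check with no legal moves → checkmate.

checkmate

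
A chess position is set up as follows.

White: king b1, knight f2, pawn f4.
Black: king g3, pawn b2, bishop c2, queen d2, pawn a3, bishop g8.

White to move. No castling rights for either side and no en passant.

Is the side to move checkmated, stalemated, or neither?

White to move; white king on b1.
In check: yes, from the black bishop on c2.
King squares — a1: attacked by Pb2; c1: attacked by Pb2; a2: attacked by Bg8; b2: attacked by Pa3; c2: attacked by Qd2.
Legal moves for White: none.
In check with no legal moves → checkmate.

checkmate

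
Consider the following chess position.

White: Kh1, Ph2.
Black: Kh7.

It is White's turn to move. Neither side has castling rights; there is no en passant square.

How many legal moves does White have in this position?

4

White to move; king on h1.
In check: no.
Legal moves: Kg2, Kg1, h3, h4.
Count: 4.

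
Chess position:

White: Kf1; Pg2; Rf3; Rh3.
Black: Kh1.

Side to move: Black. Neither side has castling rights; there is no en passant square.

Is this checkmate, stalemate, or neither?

Black to move; black king on h1.
In check: yes, from the white rook on h3.
King squares — g1: attacked by Kf1; g2: attacked by Kf1; h2: attacked by Rh3.
Legal moves for Black: none.
In check with no legal moves → checkmate.

checkmate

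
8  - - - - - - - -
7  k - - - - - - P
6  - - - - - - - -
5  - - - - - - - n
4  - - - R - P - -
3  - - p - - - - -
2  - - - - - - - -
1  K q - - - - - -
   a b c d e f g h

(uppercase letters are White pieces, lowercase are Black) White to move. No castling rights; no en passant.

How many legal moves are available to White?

1

White to move; king on a1.
In check: yes, from the black queen on b1.
Legal moves: Kxb1.
Count: 1.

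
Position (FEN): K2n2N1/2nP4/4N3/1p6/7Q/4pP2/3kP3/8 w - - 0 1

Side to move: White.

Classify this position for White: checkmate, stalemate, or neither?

White to move; white king on a8.
In check: yes, from the black knight on c7.
King squares — a7: available; b7: attacked by Nd8; b8: available.
Legal moves for White: Kb8, Ka7, Nxc7.
White is in check but has 3 legal moves → neither.

neither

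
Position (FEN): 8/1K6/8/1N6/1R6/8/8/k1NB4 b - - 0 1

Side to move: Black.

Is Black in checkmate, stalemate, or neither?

Black to move; black king on a1.
In check: no.
King squares — b1: attacked by Rb4; a2: attacked by Nc1; b2: attacked by Rb4.
Legal moves for Black: none.
Not in check and no legal moves → stalemate.

stalemate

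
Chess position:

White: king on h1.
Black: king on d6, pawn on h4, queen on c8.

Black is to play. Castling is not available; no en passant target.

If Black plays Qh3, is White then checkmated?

After Qh3: white king on h1; in check: yes, from the black queen on h3.
White has 1 legal reply: Kg1.
In check but a legal move exists → not checkmate.

no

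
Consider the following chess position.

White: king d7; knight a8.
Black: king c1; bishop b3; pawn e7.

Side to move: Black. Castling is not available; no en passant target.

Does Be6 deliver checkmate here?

no

After Be6: white king on d7; in check: yes, from the black bishop on e6.
White has 6 legal replies: Ke8, Kd8, Kxe7, Kc7, Kxe6, Kc6.
In check but a legal move exists → not checkmate.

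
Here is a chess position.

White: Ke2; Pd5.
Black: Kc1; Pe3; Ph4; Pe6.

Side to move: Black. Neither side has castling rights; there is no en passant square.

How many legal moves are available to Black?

6

Black to move; king on c1.
In check: no.
Legal moves: Kc2, Kb2, Kb1, exd5, e5, h3.
Count: 6.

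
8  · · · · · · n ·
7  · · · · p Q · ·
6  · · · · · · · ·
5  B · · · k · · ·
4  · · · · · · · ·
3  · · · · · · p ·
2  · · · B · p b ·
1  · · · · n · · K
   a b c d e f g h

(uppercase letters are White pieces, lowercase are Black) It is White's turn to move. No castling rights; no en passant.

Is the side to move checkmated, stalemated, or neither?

White to move; white king on h1.
In check: yes, from the black bishop on g2.
King squares — g1: attacked by Pf2; g2: attacked by Ne1; h2: attacked by Pg3.
Legal moves for White: none.
In check with no legal moves → checkmate.

checkmate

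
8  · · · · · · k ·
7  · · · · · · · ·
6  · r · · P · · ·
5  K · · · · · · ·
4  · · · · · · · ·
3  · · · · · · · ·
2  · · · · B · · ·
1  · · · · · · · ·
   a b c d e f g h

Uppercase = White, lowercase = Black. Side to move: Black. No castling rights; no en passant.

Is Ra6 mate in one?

After Ra6: white king on a5; in check: yes, from the black rook on a6.
White has 4 legal replies: Kxa6, Kb5, Kb4, Bxa6.
In check but a legal move exists → not checkmate.

no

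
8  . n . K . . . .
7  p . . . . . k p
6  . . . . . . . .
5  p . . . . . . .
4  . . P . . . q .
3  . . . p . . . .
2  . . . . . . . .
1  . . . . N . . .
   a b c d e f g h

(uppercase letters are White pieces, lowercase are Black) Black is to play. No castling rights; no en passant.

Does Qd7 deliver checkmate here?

yes

After Qd7: white king on d8; in check: yes, from the black queen on d7.
King squares — c7: attacked by Qd7; d7: attacked by Nb8; e7: attacked by Qd7; c8: attacked by Qd7; e8: attacked by Qd7.
White has no legal moves → checkmate.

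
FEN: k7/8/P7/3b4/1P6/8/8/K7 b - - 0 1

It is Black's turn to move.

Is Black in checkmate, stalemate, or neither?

Black to move; black king on a8.
In check: no.
Legal moves for Black: Kb8, Ka7, Bg8, Bf7, Bb7, Be6, Bc6, Be4, Bc4, Bf3, Bb3, Bg2, Ba2, Bh1.
Black has 14 legal moves and is not in check → neither.

neither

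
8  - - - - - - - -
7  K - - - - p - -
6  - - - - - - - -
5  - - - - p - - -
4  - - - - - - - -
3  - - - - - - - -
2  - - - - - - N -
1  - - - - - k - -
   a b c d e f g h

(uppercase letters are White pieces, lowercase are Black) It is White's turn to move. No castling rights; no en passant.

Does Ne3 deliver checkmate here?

After Ne3: black king on f1; in check: yes, from the white knight on e3.
Black has 4 legal replies: Kf2, Ke2, Kg1, Ke1.
In check but a legal move exists → not checkmate.

no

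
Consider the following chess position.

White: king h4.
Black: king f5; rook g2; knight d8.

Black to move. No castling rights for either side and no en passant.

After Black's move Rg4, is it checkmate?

no

After Rg4: white king on h4; in check: yes, from the black rook on g4.
White has 2 legal replies: Kh5, Kh3.
In check but a legal move exists → not checkmate.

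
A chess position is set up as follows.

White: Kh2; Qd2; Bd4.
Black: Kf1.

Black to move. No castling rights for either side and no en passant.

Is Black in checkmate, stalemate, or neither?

stalemate

Black to move; black king on f1.
In check: no.
King squares — e1: attacked by Qd2; g1: attacked by Kh2; e2: attacked by Qd2; f2: attacked by Qd2; g2: attacked by Qd2.
Legal moves for Black: none.
Not in check and no legal moves → stalemate.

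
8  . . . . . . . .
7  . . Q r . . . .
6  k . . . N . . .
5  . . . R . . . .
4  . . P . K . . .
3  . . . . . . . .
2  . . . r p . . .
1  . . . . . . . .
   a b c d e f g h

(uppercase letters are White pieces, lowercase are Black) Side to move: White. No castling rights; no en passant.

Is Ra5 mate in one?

After Ra5: black king on a6; in check: yes, from the white rook on a5.
King squares — a5: attacked by Qc7; b5: attacked by Pc4; b6: attacked by Qc7; a7: attacked by Ra5; b7: attacked by Qc7.
Black has no legal moves → checkmate.

yes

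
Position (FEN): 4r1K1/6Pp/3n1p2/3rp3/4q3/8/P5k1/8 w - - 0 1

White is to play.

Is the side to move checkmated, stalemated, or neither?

checkmate

White to move; white king on g8.
In check: yes, from the black rook on e8.
King squares — f7: attacked by Nd6; g7: own pawn; h7: attacked by Qe4; f8: attacked by Re8; h8: attacked by Re8.
Legal moves for White: none.
In check with no legal moves → checkmate.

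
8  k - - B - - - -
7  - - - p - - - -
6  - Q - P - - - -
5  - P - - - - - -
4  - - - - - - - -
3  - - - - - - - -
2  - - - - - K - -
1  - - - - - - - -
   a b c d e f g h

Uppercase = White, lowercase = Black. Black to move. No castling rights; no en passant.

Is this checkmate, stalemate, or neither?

stalemate

Black to move; black king on a8.
In check: no.
King squares — a7: attacked by Qb6; b7: attacked by Qb6; b8: attacked by Qb6.
Legal moves for Black: none.
Not in check and no legal moves → stalemate.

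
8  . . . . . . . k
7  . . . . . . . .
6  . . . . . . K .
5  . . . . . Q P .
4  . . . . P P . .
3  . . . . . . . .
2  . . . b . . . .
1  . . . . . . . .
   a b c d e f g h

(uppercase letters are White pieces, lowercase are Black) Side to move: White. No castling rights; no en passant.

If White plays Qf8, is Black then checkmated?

After Qf8: black king on h8; in check: yes, from the white queen on f8.
King squares — g7: attacked by Kg6; h7: attacked by Kg6; g8: attacked by Qf8.
Black has no legal moves → checkmate.

yes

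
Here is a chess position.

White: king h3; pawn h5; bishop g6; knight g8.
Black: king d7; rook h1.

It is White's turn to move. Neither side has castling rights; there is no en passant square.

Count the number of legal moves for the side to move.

3

White to move; king on h3.
In check: yes, from the black rook on h1.
Legal moves: Kg4, Kg3, Kg2.
Count: 3.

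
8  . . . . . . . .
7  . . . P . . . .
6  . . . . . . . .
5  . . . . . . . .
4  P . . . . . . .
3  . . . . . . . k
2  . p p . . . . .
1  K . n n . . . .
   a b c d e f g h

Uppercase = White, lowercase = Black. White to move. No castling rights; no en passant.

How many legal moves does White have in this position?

0

White to move; king on a1.
In check: yes, from the black pawn on b2.
Legal moves: none.
Count: 0.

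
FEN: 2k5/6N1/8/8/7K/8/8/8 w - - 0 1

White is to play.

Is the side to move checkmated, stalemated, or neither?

White to move; white king on h4.
In check: no.
Legal moves for White: Ne8, Ne6, Nh5, Nf5, Kh5, Kg5, Kg4, Kh3, Kg3.
White has 9 legal moves and is not in check → neither.

neither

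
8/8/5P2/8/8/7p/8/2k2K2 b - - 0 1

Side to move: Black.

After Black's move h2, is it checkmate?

After h2: white king on f1; in check: no.
White is not in check, so this cannot be checkmate.

no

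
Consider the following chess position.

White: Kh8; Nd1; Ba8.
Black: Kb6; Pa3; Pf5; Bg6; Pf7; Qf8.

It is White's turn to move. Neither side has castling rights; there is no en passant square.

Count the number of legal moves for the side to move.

0

White to move; king on h8.
In check: yes, from the black queen on f8.
Legal moves: none.
Count: 0.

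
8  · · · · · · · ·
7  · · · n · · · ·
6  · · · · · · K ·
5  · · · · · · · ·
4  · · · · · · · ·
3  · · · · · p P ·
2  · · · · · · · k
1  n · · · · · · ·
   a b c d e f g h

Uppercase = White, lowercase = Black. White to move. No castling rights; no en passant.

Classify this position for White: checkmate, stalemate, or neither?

neither

White to move; white king on g6.
In check: no.
Legal moves for White: Kh7, Kg7, Kf7, Kh6, Kh5, Kg5, Kf5, g4.
White has 8 legal moves and is not in check → neither.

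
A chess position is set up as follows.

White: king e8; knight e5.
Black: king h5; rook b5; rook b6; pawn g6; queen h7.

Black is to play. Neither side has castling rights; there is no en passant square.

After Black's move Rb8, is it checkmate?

After Rb8: white king on e8; in check: yes, from the black rook on b8.
King squares — d7: attacked by Qh7; e7: attacked by Qh7; f7: attacked by Qh7; d8: attacked by Rb8; f8: attacked by Rb8.
White has no legal moves → checkmate.

yes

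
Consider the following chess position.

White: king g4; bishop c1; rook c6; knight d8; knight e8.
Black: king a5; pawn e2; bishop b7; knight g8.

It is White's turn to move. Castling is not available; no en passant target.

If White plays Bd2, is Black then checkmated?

no

After Bd2: black king on a5; in check: yes, from the white bishop on d2.
Black has 2 legal replies: Kb5, Ka4.
In check but a legal move exists → not checkmate.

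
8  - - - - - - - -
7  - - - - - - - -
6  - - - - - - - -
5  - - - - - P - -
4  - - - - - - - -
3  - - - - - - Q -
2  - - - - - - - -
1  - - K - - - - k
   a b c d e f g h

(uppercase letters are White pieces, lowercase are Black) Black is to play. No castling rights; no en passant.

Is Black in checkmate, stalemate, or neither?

stalemate

Black to move; black king on h1.
In check: no.
King squares — g1: attacked by Qg3; g2: attacked by Qg3; h2: attacked by Qg3.
Legal moves for Black: none.
Not in check and no legal moves → stalemate.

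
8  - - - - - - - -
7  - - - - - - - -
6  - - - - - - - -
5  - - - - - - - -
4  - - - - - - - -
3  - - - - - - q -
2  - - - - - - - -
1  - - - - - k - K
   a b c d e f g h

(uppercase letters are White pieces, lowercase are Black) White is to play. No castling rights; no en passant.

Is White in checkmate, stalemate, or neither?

stalemate

White to move; white king on h1.
In check: no.
King squares — g1: attacked by Kf1; g2: attacked by Kf1; h2: attacked by Qg3.
Legal moves for White: none.
Not in check and no legal moves → stalemate.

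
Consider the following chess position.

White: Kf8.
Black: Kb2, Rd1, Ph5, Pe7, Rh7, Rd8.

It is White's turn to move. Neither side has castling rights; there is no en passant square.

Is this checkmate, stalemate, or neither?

White to move; white king on f8.
In check: yes, from the black rook on d8.
King squares — e7: attacked by Rh7; f7: attacked by Rh7; g7: attacked by Rh7; e8: attacked by Rd8; g8: attacked by Rd8.
Legal moves for White: none.
In check with no legal moves → checkmate.

checkmate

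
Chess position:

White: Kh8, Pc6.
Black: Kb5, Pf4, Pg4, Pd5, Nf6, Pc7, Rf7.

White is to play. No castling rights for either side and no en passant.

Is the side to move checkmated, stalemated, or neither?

stalemate

White to move; white king on h8.
In check: no.
King squares — g7: attacked by Rf7; h7: attacked by Nf6; g8: attacked by Nf6.
Legal moves for White: none.
Not in check and no legal moves → stalemate.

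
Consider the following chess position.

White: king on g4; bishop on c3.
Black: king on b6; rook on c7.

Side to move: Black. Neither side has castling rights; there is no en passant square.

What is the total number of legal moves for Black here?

Black to move; king on b6.
In check: no.
Legal moves: Rc8, Rh7, Rg7+, Rf7, Re7, Rd7, Rb7, Ra7, Rc6, Rc5, Rc4+, Rxc3, Kb7, Ka7, Kc6, Ka6, Kc5, Kb5.
Count: 18.

18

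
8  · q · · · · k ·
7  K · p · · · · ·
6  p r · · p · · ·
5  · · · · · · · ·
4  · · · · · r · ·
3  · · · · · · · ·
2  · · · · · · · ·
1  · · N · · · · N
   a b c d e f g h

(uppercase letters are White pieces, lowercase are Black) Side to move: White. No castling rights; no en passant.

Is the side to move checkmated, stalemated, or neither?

checkmate

White to move; white king on a7.
In check: yes, from the black queen on b8.
King squares — a6: attacked by Rb6; b6: attacked by Pc7; b7: attacked by Rb6; a8: attacked by Qb8; b8: attacked by Rb6.
Legal moves for White: none.
In check with no legal moves → checkmate.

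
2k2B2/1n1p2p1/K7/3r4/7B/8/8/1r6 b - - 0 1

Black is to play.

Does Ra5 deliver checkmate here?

After Ra5: white king on a6; in check: yes, from the black rook on a5.
King squares — a5: attacked by Nb7; b5: attacked by Rb1; b6: attacked by Rb1; a7: attacked by Ra5; b7: attacked by Rb1.
White has no legal moves → checkmate.

yes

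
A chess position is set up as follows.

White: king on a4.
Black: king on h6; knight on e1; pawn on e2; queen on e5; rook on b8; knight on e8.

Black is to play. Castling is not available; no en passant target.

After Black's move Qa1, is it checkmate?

yes

After Qa1: white king on a4; in check: yes, from the black queen on a1.
King squares — a3: attacked by Qa1; b3: attacked by Rb8; b4: attacked by Rb8; a5: attacked by Qa1; b5: attacked by Rb8.
White has no legal moves → checkmate.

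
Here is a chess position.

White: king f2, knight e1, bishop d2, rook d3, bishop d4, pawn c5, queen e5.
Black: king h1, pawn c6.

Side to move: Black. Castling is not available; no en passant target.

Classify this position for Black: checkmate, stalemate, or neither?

Black to move; black king on h1.
In check: no.
King squares — g1: attacked by Kf2; g2: attacked by Ne1; h2: attacked by Qe5.
Legal moves for Black: none.
Not in check and no legal moves → stalemate.

stalemate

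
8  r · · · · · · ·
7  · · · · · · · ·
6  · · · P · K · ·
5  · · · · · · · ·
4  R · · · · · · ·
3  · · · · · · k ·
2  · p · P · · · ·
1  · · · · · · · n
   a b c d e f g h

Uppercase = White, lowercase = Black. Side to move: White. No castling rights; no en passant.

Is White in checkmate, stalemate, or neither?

neither

White to move; white king on f6.
In check: no.
Legal moves for White include: Kg7, Kf7, Ke7, Kg6, Ke6, Kg5, Kf5, Ke5, Rxa8, Ra7, Ra6, Ra5, Rh4, Rg4+, Rf4, Re4, Rd4, Rc4, ... (list truncated; more exist).
White has legal moves and is not in check → neither.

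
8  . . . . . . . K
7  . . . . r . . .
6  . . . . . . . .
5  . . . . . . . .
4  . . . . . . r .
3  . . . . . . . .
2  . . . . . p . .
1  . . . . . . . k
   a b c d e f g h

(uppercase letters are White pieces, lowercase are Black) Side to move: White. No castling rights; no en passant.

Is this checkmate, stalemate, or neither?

stalemate

White to move; white king on h8.
In check: no.
King squares — g7: attacked by Rg4; h7: attacked by Re7; g8: attacked by Rg4.
Legal moves for White: none.
Not in check and no legal moves → stalemate.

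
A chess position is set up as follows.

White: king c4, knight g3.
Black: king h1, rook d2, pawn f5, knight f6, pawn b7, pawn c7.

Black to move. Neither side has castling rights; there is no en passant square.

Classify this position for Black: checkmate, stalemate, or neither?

Black to move; black king on h1.
In check: yes, from the white knight on g3.
Legal moves for Black: Kh2, Kg2, Kg1.
Black is in check but has 3 legal moves → neither.

neither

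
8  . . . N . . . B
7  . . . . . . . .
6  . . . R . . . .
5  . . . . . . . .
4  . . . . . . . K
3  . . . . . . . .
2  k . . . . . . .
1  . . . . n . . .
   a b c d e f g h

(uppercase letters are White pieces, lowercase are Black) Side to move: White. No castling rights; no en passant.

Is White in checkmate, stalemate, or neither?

neither

White to move; white king on h4.
In check: no.
Legal moves for White include: Bg7, Bf6, Be5, Bd4, Bc3, Bb2, Ba1, Nf7, Nb7, Ne6, Nc6, Rd7, Rh6, Rg6, Rf6, Re6, Rc6, Rb6, ... (list truncated; more exist).
White has legal moves and is not in check → neither.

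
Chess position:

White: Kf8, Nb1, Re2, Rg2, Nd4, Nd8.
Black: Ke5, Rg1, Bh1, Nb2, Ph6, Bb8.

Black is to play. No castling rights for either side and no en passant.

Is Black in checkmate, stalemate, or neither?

Black to move; black king on e5.
In check: yes, from the white rook on e2.
Legal moves for Black: Kf6, Kd6, Kd5, Kf4, Kxd4.
Black is in check but has 5 legal moves → neither.

neither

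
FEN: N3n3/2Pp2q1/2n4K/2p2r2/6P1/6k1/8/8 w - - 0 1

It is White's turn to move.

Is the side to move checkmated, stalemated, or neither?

checkmate

White to move; white king on h6.
In check: yes, from the black queen on g7.
King squares — g5: attacked by Rf5; h5: attacked by Rf5; g6: attacked by Qg7; g7: attacked by Ne8; h7: attacked by Qg7.
Legal moves for White: none.
In check with no legal moves → checkmate.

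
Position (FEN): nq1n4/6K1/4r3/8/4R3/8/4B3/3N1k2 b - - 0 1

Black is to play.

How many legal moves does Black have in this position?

3

Black to move; king on f1.
In check: yes, from the white bishop on e2.
Legal moves: Kg2, Kg1, Ke1.
Count: 3.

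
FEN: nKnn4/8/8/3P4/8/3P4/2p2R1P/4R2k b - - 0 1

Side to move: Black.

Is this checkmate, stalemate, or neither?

Black to move; black king on h1.
In check: yes, from the white rook on e1.
King squares — g1: attacked by Re1; g2: attacked by Rf2; h2: attacked by Rf2.
Legal moves for Black: none.
In check with no legal moves → checkmate.

checkmate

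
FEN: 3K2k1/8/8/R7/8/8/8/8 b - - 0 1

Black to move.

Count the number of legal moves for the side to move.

5

Black to move; king on g8.
In check: no.
Legal moves: Kh8, Kf8, Kh7, Kg7, Kf7.
Count: 5.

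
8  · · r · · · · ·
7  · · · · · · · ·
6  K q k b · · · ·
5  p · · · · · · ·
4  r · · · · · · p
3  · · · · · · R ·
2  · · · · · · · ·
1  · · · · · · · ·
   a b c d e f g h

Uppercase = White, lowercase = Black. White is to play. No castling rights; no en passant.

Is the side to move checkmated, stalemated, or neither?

checkmate

White to move; white king on a6.
In check: yes, from the black queen on b6.
King squares — a5: attacked by Ra4; b5: attacked by Qb6; b6: attacked by Kc6; a7: attacked by Qb6; b7: attacked by Qb6.
Legal moves for White: none.
In check with no legal moves → checkmate.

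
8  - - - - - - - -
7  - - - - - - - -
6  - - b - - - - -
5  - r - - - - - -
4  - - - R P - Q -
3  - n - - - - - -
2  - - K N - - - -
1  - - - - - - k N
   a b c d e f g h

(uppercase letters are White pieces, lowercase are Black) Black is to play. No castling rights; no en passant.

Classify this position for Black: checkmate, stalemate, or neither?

Black to move; black king on g1.
In check: yes, from the white queen on g4.
King squares — f1: attacked by Nd2; h1: available; f2: attacked by Nh1; g2: attacked by Qg4; h2: available.
Legal moves for Black: Kh2, Kxh1.
Black is in check but has 2 legal moves → neither.

neither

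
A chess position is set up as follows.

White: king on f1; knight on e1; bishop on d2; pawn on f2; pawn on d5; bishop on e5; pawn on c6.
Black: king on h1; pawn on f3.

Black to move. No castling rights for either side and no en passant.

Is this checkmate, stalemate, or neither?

stalemate

Black to move; black king on h1.
In check: no.
King squares — g1: attacked by Kf1; g2: attacked by Ne1; h2: attacked by Be5.
Legal moves for Black: none.
Not in check and no legal moves → stalemate.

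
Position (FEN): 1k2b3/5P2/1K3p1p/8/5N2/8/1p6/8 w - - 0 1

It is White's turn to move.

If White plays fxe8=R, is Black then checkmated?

yes

After fxe8=R: black king on b8; in check: yes, from the white rook on e8.
King squares — a7: attacked by Kb6; b7: attacked by Kb6; c7: attacked by Kb6; a8: attacked by Re8; c8: attacked by Re8.
Black has no legal moves → checkmate.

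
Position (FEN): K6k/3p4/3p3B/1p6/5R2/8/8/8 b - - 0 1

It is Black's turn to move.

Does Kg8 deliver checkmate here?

After Kg8: white king on a8; in check: no.
White is not in check, so this cannot be checkmate.

no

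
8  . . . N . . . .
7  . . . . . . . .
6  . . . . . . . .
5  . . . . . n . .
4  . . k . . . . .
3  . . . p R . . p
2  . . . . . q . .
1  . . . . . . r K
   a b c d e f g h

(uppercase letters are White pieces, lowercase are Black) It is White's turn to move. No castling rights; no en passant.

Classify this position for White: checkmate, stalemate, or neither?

checkmate

White to move; white king on h1.
In check: yes, from the black rook on g1.
King squares — g1: attacked by Qf2; g2: attacked by Rg1; h2: attacked by Qf2.
Legal moves for White: none.
In check with no legal moves → checkmate.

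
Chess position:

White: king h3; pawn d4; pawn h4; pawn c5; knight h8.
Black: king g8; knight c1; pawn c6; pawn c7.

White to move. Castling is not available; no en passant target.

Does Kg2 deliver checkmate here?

no

After Kg2: black king on g8; in check: no.
Black is not in check, so this cannot be checkmate.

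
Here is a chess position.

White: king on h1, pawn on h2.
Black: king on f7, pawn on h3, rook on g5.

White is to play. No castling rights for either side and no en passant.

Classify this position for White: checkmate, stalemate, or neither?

White to move; white king on h1.
In check: no.
King squares — g1: attacked by Rg5; g2: attacked by Ph3; h2: own pawn.
Legal moves for White: none.
Not in check and no legal moves → stalemate.

stalemate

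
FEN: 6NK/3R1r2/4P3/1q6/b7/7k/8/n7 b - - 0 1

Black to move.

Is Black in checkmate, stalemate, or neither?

Black to move; black king on h3.
In check: no.
Legal moves for Black include: Rf8, Rh7+, Rg7, Re7, Rxd7, Rf6, Rf5, Rf4, Rf3, Rf2, Rf1, Qb8, Qxd7, Qb7, Qc6, Qb6, Qa6, Qh5+, ... (list truncated; more exist).
Black has legal moves and is not in check → neither.

neither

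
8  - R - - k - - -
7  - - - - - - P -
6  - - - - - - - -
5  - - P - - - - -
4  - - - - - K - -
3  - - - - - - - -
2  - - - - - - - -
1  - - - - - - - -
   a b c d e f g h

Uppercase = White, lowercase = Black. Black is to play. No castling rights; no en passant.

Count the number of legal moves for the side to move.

3

Black to move; king on e8.
In check: yes, from the white rook on b8.
Legal moves: Kf7, Ke7, Kd7.
Count: 3.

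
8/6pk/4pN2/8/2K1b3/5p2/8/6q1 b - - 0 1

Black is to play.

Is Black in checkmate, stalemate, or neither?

Black to move; black king on h7.
In check: yes, from the white knight on f6.
Legal moves for Black: Kh8, Kh6, Kg6, gxf6.
Black is in check but has 4 legal moves → neither.

neither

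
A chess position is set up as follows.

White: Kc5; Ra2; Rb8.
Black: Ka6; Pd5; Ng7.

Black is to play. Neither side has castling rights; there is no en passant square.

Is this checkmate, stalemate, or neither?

checkmate

Black to move; black king on a6.
In check: yes, from the white rook on a2.
King squares — a5: attacked by Ra2; b5: attacked by Kc5; b6: attacked by Kc5; a7: attacked by Ra2; b7: attacked by Rb8.
Legal moves for Black: none.
In check with no legal moves → checkmate.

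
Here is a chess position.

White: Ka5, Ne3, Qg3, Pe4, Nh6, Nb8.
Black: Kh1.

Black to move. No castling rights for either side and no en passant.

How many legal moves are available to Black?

0

Black to move; king on h1.
In check: no.
Legal moves: none.
Count: 0.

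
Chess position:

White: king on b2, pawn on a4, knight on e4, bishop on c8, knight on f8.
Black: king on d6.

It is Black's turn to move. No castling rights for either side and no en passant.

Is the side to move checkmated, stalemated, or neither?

neither

Black to move; black king on d6.
In check: yes, from the white knight on e4.
Legal moves for Black: Ke7, Kc7, Kc6, Ke5, Kd5.
Black is in check but has 5 legal moves → neither.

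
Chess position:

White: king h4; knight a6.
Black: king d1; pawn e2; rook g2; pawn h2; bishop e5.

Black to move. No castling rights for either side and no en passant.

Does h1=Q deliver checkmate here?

After h1=Q: white king on h4; in check: yes, from the black queen on h1.
King squares — g3: attacked by Rg2; h3: attacked by Qh1; g4: attacked by Rg2; g5: attacked by Rg2; h5: attacked by Qh1.
White has no legal moves → checkmate.

yes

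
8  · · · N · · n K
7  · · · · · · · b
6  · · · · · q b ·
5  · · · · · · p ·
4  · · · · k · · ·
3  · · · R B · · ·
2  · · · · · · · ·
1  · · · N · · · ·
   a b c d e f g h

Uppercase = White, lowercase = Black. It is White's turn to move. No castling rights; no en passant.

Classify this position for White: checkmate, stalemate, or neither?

checkmate

White to move; white king on h8.
In check: yes, from the black queen on f6.
King squares — g7: attacked by Qf6; h7: attacked by Bg6; g8: attacked by Bh7.
Legal moves for White: none.
In check with no legal moves → checkmate.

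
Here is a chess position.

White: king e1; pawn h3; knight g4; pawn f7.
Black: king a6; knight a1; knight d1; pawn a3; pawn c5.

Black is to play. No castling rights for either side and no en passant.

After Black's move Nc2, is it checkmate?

After Nc2: white king on e1; in check: yes, from the black knight on c2.
White has 4 legal replies: Ke2, Kd2, Kf1, Kxd1.
In check but a legal move exists → not checkmate.

no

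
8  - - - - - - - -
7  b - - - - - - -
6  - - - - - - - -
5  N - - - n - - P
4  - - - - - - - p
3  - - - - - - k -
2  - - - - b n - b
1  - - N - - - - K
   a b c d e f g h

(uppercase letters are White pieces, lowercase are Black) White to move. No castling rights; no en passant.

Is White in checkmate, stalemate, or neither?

White to move; white king on h1.
In check: yes, from the black knight on f2.
King squares — g1: attacked by Bh2; g2: attacked by Kg3; h2: attacked by Kg3.
Legal moves for White: none.
In check with no legal moves → checkmate.

checkmate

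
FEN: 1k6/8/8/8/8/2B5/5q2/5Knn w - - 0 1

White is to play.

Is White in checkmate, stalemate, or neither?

White to move; white king on f1.
In check: yes, from the black queen on f2.
King squares — e1: attacked by Qf2; g1: attacked by Qf2; e2: attacked by Ng1; f2: attacked by Nh1; g2: attacked by Qf2.
Legal moves for White: none.
In check with no legal moves → checkmate.

checkmate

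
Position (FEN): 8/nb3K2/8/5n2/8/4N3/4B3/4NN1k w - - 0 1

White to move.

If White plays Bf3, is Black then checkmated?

After Bf3: black king on h1; in check: yes, from the white bishop on f3.
Black has 2 legal replies: Kg1, Bxf3.
In check but a legal move exists → not checkmate.

no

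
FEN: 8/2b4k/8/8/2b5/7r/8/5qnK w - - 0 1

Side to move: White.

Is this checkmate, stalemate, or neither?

checkmate

White to move; white king on h1.
In check: yes, from the black rook on h3.
King squares — g1: attacked by Qf1; g2: attacked by Qf1; h2: attacked by Rh3.
Legal moves for White: none.
In check with no legal moves → checkmate.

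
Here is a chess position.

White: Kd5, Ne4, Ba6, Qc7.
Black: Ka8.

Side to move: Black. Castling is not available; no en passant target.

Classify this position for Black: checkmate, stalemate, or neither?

Black to move; black king on a8.
In check: no.
King squares — a7: attacked by Qc7; b7: attacked by Ba6; b8: attacked by Qc7.
Legal moves for Black: none.
Not in check and no legal moves → stalemate.

stalemate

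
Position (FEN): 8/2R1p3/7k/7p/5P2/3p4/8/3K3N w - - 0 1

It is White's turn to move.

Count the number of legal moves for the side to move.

17

White to move; king on d1.
In check: no.
Legal moves: Rc8, Rxe7, Rd7, Rb7, Ra7, Rc6+, Rc5, Rc4, Rc3, Rc2, Rc1, Ng3, Nf2, Kd2, Ke1, Kc1, f5.
Count: 17.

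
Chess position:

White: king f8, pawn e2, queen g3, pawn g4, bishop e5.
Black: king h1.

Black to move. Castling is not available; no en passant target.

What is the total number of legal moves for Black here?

Black to move; king on h1.
In check: no.
Legal moves: none.
Count: 0.

0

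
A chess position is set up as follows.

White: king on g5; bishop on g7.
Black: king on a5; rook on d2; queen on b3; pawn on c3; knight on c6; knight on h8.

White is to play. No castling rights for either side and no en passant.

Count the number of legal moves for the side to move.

White to move; king on g5.
In check: no.
Legal moves: Bxh8, Bf8, Bh6, Bf6, Be5, Bd4, Bxc3+, Kh6, Kf6, Kh5, Kf5, Kh4, Kg4, Kf4.
Count: 14.

14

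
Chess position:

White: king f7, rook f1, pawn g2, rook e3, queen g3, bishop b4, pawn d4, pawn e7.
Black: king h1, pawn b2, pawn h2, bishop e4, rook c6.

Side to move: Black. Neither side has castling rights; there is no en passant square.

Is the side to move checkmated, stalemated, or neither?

Black to move; black king on h1.
In check: yes, from the white rook on f1.
King squares — g1: attacked by Rf1; g2: attacked by Qg3; h2: own pawn.
Legal moves for Black: none.
In check with no legal moves → checkmate.

checkmate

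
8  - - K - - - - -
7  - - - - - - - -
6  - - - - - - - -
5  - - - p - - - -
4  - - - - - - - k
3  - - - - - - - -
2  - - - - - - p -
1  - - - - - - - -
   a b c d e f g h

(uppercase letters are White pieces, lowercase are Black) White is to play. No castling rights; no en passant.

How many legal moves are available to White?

White to move; king on c8.
In check: no.
Legal moves: Kd8, Kb8, Kd7, Kc7, Kb7.
Count: 5.

5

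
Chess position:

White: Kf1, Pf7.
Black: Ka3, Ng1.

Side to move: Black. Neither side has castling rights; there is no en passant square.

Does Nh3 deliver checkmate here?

After Nh3: white king on f1; in check: no.
White is not in check, so this cannot be checkmate.

no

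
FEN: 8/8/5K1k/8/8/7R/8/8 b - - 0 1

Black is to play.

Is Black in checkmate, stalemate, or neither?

Black to move; black king on h6.
In check: yes, from the white rook on h3.
King squares — g5: attacked by Kf6; h5: attacked by Rh3; g6: attacked by Kf6; g7: attacked by Kf6; h7: attacked by Rh3.
Legal moves for Black: none.
In check with no legal moves → checkmate.

checkmate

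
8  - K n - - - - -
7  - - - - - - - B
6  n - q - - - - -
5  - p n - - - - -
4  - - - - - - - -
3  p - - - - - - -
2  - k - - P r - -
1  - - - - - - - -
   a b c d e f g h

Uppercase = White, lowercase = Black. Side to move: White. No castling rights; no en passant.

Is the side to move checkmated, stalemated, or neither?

White to move; white king on b8.
In check: yes, from the black knight on a6.
King squares — a7: attacked by Nc8; b7: attacked by Nc5; c7: attacked by Na6; a8: attacked by Qc6; c8: attacked by Qc6.
Legal moves for White: none.
In check with no legal moves → checkmate.

checkmate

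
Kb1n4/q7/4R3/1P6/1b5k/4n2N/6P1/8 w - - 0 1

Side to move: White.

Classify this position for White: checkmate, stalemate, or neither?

White to move; white king on a8.
In check: yes, from the black queen on a7.
King squares — a7: attacked by Bb8; b7: attacked by Qa7; b8: attacked by Qa7.
Legal moves for White: none.
In check with no legal moves → checkmate.

checkmate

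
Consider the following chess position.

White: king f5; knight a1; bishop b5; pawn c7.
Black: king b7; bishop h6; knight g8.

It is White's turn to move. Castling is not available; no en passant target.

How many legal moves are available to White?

20

White to move; king on f5.
In check: no.
Legal moves: Kg6, Ke6, Ke5, Kg4, Ke4, Be8, Bd7, Bc6+, Ba6+, Bc4, Ba4, Bd3, Be2, Bf1, Nb3, Nc2, c8=Q+, c8=R, c8=B+, c8=N.
Count: 20.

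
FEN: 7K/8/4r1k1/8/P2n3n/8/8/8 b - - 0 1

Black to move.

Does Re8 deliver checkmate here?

After Re8: white king on h8; in check: yes, from the black rook on e8.
King squares — g7: attacked by Kg6; h7: attacked by Kg6; g8: attacked by Re8.
White has no legal moves → checkmate.

yes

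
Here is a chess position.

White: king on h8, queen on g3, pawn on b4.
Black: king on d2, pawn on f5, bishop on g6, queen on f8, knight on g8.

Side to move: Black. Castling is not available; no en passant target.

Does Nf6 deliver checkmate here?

After Nf6: white king on h8; in check: yes, from the black queen on f8.
King squares — g7: attacked by Qf8; h7: attacked by Nf6; g8: attacked by Nf6.
White has no legal moves → checkmate.

yes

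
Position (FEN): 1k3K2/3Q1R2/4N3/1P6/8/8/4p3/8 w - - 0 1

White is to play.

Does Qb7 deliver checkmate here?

yes

After Qb7: black king on b8; in check: yes, from the white queen on b7.
King squares — a7: attacked by Qb7; b7: attacked by Rf7; c7: attacked by Ne6; a8: attacked by Qb7; c8: attacked by Qb7.
Black has no legal moves → checkmate.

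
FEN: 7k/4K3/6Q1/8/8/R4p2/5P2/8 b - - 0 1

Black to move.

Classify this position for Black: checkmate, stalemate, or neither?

Black to move; black king on h8.
In check: no.
King squares — g7: attacked by Qg6; h7: attacked by Qg6; g8: attacked by Qg6.
Legal moves for Black: none.
Not in check and no legal moves → stalemate.

stalemate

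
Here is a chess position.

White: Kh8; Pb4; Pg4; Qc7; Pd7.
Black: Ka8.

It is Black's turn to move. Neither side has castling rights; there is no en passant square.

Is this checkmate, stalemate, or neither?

stalemate

Black to move; black king on a8.
In check: no.
King squares — a7: attacked by Qc7; b7: attacked by Qc7; b8: attacked by Qc7.
Legal moves for Black: none.
Not in check and no legal moves → stalemate.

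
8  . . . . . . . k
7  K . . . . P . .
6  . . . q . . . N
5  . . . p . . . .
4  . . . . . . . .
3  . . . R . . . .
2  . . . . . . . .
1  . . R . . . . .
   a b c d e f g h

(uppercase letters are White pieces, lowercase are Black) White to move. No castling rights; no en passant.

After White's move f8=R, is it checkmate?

no

After f8=R: black king on h8; in check: yes, from the white rook on f8.
Black has 3 legal replies: Kh7, Kg7, Qxf8.
In check but a legal move exists → not checkmate.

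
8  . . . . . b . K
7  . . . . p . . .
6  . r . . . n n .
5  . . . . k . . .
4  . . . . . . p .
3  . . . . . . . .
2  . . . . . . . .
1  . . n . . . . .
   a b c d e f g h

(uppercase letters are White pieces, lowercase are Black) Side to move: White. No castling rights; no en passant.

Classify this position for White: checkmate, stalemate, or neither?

White to move; white king on h8.
In check: yes, from the black knight on g6.
King squares — g7: attacked by Bf8; h7: attacked by Nf6; g8: attacked by Nf6.
Legal moves for White: none.
In check with no legal moves → checkmate.

checkmate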